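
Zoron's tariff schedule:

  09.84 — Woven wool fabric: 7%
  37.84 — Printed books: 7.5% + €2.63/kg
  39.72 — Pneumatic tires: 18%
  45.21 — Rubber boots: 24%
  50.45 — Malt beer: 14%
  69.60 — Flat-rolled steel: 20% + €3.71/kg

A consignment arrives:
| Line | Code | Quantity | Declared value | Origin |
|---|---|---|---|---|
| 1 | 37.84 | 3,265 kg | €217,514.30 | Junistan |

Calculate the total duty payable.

Line 1 (37.84, Junistan, 3,265 kg, €217,514.30):
Base rate for 37.84 is 7.5% + €2.63/kg.
Duty = €217,514.30 × 7.5% + 3,265 × €2.63 = €24,900.52.

€24,900.52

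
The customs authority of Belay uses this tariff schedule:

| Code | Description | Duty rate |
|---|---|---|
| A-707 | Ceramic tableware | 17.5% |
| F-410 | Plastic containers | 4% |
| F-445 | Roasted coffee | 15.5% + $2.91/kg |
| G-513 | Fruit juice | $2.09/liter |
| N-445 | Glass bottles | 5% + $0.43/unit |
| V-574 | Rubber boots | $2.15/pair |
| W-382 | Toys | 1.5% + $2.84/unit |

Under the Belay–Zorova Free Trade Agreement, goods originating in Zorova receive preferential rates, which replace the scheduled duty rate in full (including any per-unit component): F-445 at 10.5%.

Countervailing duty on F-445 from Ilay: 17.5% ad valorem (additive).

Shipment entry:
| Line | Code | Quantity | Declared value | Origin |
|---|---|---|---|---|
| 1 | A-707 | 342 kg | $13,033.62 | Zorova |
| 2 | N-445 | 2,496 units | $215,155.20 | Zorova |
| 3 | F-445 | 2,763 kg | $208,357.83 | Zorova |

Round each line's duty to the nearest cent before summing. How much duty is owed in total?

$35,989.49

Line 1 (A-707, Zorova, 342 kg, $13,033.62):
Base rate for A-707 is 17.5%.
Origin Zorova is the FTA partner but A-707 is not on the preference list; base rate stands.
Duty = $13,033.62 × 17.5% = $2,280.88.
Line 2 (N-445, Zorova, 2,496 units, $215,155.20):
Base rate for N-445 is 5% + $0.43/unit.
Origin Zorova is the FTA partner but N-445 is not on the preference list; base rate stands.
Duty = $215,155.20 × 5% + 2,496 × $0.43 = $11,831.04.
Line 3 (F-445, Zorova, 2,763 kg, $208,357.83):
Base rate for F-445 is 15.5% + $2.91/kg.
Origin Zorova qualifies under the Belay–Zorova agreement and F-445 is covered: preferential rate 10.5% applies instead.
The additional-duty order on F-445 targets Ilay, not Zorova; it does not apply.
Duty = $208,357.83 × 10.5% = $21,877.57.
Total = $2,280.88 + $11,831.04 + $21,877.57 = $35,989.49.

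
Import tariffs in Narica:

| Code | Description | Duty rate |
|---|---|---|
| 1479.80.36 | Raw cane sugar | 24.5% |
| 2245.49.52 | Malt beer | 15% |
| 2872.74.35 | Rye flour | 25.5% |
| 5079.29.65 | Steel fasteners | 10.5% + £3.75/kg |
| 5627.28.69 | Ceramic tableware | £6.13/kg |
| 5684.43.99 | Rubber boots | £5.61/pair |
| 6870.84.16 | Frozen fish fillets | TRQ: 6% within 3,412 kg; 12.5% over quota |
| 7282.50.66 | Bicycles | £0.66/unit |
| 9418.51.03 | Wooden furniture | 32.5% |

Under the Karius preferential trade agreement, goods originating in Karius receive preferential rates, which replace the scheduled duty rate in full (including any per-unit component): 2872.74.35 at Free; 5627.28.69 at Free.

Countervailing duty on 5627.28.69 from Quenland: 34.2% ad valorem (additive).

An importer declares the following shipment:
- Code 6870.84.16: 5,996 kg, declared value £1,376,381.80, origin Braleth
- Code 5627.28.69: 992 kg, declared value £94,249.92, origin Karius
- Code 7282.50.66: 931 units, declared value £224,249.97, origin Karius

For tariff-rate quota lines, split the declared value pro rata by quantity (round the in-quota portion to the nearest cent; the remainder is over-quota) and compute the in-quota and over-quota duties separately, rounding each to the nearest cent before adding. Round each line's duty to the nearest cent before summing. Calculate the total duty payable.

£121,752.59

Line 1 (6870.84.16, Braleth, 5,996 kg, £1,376,381.80):
Code 6870.84.16 is under a tariff-rate quota (threshold 3,412 kg). In-quota: 3,412 kg at 6%; over-quota: 2,584 kg at 12.5%.
Pro-rata value split: in-quota = £1,376,381.80 × 3,412/5,996 = £783,224.60; over-quota = £1,376,381.80 − £783,224.60 = £593,157.20.
In-quota duty = £783,224.60 × 6% = £46,993.48. Over-quota duty = £593,157.20 × 12.5% = £74,144.65.
Line duty = £46,993.48 + £74,144.65 = £121,138.13.
Line 2 (5627.28.69, Karius, 992 kg, £94,249.92):
Base rate for 5627.28.69 is £6.13/kg.
Origin Karius qualifies under the Narica–Karius agreement and 5627.28.69 is covered: preferential rate Free applies instead.
The additional-duty order on 5627.28.69 targets Quenland, not Karius; it does not apply.
Duty = £94,249.92 × 0% = £0.00.
Line 3 (7282.50.66, Karius, 931 units, £224,249.97):
Base rate for 7282.50.66 is £0.66/unit.
Origin Karius is the FTA partner but 7282.50.66 is not on the preference list; base rate stands.
Duty = 931 × £0.66 = £614.46.
Total = £121,138.13 + £0.00 + £614.46 = £121,752.59.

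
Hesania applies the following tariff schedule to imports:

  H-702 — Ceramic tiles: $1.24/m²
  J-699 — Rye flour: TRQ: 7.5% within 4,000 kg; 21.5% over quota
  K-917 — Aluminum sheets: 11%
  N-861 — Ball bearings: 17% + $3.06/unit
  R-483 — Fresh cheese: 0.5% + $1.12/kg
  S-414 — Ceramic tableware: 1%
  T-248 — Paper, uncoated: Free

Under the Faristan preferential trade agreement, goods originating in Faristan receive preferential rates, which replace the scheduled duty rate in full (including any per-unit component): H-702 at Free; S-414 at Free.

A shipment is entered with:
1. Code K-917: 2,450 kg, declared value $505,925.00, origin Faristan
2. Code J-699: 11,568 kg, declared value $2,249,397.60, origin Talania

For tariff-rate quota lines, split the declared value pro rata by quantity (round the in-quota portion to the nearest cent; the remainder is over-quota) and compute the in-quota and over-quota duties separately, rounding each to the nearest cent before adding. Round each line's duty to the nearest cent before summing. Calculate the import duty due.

$430,380.23

Line 1 (K-917, Faristan, 2,450 kg, $505,925.00):
Base rate for K-917 is 11%.
Origin Faristan is the FTA partner but K-917 is not on the preference list; base rate stands.
Duty = $505,925.00 × 11% = $55,651.75.
Line 2 (J-699, Talania, 11,568 kg, $2,249,397.60):
Code J-699 is under a tariff-rate quota (threshold 4,000 kg). In-quota: 4,000 kg at 7.5%; over-quota: 7,568 kg at 21.5%.
Pro-rata value split: in-quota = $2,249,397.60 × 4,000/11,568 = $777,800.00; over-quota = $2,249,397.60 − $777,800.00 = $1,471,597.60.
In-quota duty = $777,800.00 × 7.5% = $58,335.00. Over-quota duty = $1,471,597.60 × 21.5% = $316,393.48.
Line duty = $58,335.00 + $316,393.48 = $374,728.48.
Total = $55,651.75 + $374,728.48 = $430,380.23.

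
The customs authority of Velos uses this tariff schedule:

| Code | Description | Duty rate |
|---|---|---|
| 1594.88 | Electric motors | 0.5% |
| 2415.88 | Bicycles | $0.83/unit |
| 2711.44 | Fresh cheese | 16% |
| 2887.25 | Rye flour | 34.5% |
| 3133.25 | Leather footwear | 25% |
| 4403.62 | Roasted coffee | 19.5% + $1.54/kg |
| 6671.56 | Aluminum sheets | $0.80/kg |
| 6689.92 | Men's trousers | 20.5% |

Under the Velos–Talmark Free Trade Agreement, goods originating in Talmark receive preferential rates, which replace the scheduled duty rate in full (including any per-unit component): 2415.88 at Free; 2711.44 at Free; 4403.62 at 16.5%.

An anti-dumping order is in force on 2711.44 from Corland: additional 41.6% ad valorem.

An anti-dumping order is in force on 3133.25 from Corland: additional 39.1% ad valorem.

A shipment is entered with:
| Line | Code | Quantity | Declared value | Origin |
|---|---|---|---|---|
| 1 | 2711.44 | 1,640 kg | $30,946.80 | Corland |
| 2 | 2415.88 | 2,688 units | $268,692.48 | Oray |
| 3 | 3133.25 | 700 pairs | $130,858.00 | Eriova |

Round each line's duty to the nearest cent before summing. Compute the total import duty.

Line 1 (2711.44, Corland, 1,640 kg, $30,946.80):
Base rate for 2711.44 is 16%.
2711.44 has an FTA preferential rate, but origin Corland is not Talmark; base rate stands.
Additional duty on 2711.44 from Corland: +41.6%. Applied ad valorem rate: 16% + 41.6% = 57.6%.
Duty = $30,946.80 × 57.6% = $17,825.36.
Line 2 (2415.88, Oray, 2,688 units, $268,692.48):
Base rate for 2415.88 is $0.83/unit.
2415.88 has an FTA preferential rate, but origin Oray is not Talmark; base rate stands.
Duty = 2,688 × $0.83 = $2,231.04.
Line 3 (3133.25, Eriova, 700 pairs, $130,858.00):
Base rate for 3133.25 is 25%.
The additional-duty order on 3133.25 targets Corland, not Eriova; it does not apply.
Duty = $130,858.00 × 25% = $32,714.50.
Total = $17,825.36 + $2,231.04 + $32,714.50 = $52,770.90.

$52,770.90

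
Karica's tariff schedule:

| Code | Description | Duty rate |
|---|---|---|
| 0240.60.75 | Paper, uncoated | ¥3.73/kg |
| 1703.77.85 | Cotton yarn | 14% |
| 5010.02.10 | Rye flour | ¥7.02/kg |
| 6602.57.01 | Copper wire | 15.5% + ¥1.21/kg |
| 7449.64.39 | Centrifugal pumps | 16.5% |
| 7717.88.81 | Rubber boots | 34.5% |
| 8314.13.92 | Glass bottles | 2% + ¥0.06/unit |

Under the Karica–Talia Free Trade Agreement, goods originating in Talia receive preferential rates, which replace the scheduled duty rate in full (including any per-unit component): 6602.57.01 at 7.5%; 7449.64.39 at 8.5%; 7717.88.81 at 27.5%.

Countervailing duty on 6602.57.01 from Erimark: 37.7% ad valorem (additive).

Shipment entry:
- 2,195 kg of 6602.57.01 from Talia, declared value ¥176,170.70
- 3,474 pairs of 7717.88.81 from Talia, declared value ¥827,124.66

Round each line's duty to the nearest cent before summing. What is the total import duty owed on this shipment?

Line 1 (6602.57.01, Talia, 2,195 kg, ¥176,170.70):
Base rate for 6602.57.01 is 15.5% + ¥1.21/kg.
Origin Talia qualifies under the Karica–Talia agreement and 6602.57.01 is covered: preferential rate 7.5% applies instead.
The additional-duty order on 6602.57.01 targets Erimark, not Talia; it does not apply.
Duty = ¥176,170.70 × 7.5% = ¥13,212.80.
Line 2 (7717.88.81, Talia, 3,474 pairs, ¥827,124.66):
Base rate for 7717.88.81 is 34.5%.
Origin Talia qualifies under the Karica–Talia agreement and 7717.88.81 is covered: preferential rate 27.5% applies instead.
Duty = ¥827,124.66 × 27.5% = ¥227,459.28.
Total = ¥13,212.80 + ¥227,459.28 = ¥240,672.08.

¥240,672.08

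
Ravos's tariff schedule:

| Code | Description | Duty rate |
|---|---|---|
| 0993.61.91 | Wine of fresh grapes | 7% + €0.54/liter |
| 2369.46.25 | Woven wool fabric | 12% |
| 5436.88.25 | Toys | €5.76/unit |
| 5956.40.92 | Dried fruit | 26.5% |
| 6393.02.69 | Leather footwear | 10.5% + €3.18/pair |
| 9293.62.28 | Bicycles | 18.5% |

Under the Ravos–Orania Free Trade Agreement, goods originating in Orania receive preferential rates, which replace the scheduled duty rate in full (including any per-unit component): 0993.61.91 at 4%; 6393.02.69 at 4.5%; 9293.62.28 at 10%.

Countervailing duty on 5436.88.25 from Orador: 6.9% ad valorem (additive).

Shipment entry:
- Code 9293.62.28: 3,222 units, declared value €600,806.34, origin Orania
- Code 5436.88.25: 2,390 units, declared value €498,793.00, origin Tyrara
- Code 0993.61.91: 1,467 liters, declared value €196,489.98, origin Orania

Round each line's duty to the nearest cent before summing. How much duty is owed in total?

Line 1 (9293.62.28, Orania, 3,222 units, €600,806.34):
Base rate for 9293.62.28 is 18.5%.
Origin Orania qualifies under the Ravos–Orania agreement and 9293.62.28 is covered: preferential rate 10% applies instead.
Duty = €600,806.34 × 10% = €60,080.63.
Line 2 (5436.88.25, Tyrara, 2,390 units, €498,793.00):
Base rate for 5436.88.25 is €5.76/unit.
The additional-duty order on 5436.88.25 targets Orador, not Tyrara; it does not apply.
Duty = 2,390 × €5.76 = €13,766.40.
Line 3 (0993.61.91, Orania, 1,467 liters, €196,489.98):
Base rate for 0993.61.91 is 7% + €0.54/liter.
Origin Orania qualifies under the Ravos–Orania agreement and 0993.61.91 is covered: preferential rate 4% applies instead.
Duty = €196,489.98 × 4% = €7,859.60.
Total = €60,080.63 + €13,766.40 + €7,859.60 = €81,706.63.

€81,706.63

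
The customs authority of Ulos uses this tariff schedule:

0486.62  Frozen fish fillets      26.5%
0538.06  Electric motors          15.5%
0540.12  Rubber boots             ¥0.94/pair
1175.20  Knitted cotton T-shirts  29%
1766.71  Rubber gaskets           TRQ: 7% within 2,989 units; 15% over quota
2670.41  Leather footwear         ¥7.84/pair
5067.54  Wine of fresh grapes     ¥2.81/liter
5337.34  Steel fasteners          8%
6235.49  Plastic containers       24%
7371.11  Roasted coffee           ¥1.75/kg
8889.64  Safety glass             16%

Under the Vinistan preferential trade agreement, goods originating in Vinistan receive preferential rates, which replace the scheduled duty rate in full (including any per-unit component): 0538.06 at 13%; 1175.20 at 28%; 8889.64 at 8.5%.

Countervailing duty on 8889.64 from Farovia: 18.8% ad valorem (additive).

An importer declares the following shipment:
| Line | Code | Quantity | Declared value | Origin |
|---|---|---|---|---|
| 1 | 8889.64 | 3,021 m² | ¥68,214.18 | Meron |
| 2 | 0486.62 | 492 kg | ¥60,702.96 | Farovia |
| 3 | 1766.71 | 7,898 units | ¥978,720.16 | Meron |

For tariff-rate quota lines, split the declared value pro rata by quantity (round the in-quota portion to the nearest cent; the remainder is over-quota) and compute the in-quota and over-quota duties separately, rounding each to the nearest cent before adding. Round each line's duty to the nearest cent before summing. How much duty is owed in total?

Line 1 (8889.64, Meron, 3,021 m², ¥68,214.18):
Base rate for 8889.64 is 16%.
8889.64 has an FTA preferential rate, but origin Meron is not Vinistan; base rate stands.
The additional-duty order on 8889.64 targets Farovia, not Meron; it does not apply.
Duty = ¥68,214.18 × 16% = ¥10,914.27.
Line 2 (0486.62, Farovia, 492 kg, ¥60,702.96):
Base rate for 0486.62 is 26.5%.
Duty = ¥60,702.96 × 26.5% = ¥16,086.28.
Line 3 (1766.71, Meron, 7,898 units, ¥978,720.16):
Code 1766.71 is under a tariff-rate quota (threshold 2,989 units). In-quota: 2,989 units at 7%; over-quota: 4,909 units at 15%.
Pro-rata value split: in-quota = ¥978,720.16 × 2,989/7,898 = ¥370,396.88; over-quota = ¥978,720.16 − ¥370,396.88 = ¥608,323.28.
In-quota duty = ¥370,396.88 × 7% = ¥25,927.78. Over-quota duty = ¥608,323.28 × 15% = ¥91,248.49.
Line duty = ¥25,927.78 + ¥91,248.49 = ¥117,176.27.
Total = ¥10,914.27 + ¥16,086.28 + ¥117,176.27 = ¥144,176.82.

¥144,176.82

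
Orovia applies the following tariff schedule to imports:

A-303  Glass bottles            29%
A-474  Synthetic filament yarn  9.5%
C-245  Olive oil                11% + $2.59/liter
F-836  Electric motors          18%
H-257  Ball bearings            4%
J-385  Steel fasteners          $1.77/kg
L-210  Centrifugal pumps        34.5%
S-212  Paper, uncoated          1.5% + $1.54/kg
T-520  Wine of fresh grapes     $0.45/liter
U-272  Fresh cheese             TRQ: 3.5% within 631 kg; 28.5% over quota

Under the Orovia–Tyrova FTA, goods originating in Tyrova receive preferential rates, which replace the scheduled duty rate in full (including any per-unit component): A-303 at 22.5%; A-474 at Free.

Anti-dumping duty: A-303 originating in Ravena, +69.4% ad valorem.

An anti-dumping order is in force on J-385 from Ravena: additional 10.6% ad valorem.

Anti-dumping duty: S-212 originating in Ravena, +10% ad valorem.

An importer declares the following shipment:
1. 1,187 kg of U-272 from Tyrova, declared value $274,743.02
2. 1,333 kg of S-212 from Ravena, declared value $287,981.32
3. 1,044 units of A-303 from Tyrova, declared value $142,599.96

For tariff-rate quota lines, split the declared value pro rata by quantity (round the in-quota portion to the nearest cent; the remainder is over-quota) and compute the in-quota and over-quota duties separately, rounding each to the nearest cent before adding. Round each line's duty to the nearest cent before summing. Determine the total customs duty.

$109,044.60

Line 1 (U-272, Tyrova, 1,187 kg, $274,743.02):
Code U-272 is under a tariff-rate quota (threshold 631 kg). In-quota: 631 kg at 3.5%; over-quota: 556 kg at 28.5%.
Pro-rata value split: in-quota = $274,743.02 × 631/1,187 = $146,051.26; over-quota = $274,743.02 − $146,051.26 = $128,691.76.
In-quota duty = $146,051.26 × 3.5% = $5,111.79. Over-quota duty = $128,691.76 × 28.5% = $36,677.15.
Line duty = $5,111.79 + $36,677.15 = $41,788.94.
Line 2 (S-212, Ravena, 1,333 kg, $287,981.32):
Base rate for S-212 is 1.5% + $1.54/kg.
Additional duty on S-212 from Ravena: +10%. Applied ad valorem rate: 1.5% + 10% = 11.5%.
Duty = $287,981.32 × 11.5% + 1,333 × $1.54 = $35,170.67.
Line 3 (A-303, Tyrova, 1,044 units, $142,599.96):
Base rate for A-303 is 29%.
Origin Tyrova qualifies under the Orovia–Tyrova agreement and A-303 is covered: preferential rate 22.5% applies instead.
The additional-duty order on A-303 targets Ravena, not Tyrova; it does not apply.
Duty = $142,599.96 × 22.5% = $32,084.99.
Total = $41,788.94 + $35,170.67 + $32,084.99 = $109,044.60.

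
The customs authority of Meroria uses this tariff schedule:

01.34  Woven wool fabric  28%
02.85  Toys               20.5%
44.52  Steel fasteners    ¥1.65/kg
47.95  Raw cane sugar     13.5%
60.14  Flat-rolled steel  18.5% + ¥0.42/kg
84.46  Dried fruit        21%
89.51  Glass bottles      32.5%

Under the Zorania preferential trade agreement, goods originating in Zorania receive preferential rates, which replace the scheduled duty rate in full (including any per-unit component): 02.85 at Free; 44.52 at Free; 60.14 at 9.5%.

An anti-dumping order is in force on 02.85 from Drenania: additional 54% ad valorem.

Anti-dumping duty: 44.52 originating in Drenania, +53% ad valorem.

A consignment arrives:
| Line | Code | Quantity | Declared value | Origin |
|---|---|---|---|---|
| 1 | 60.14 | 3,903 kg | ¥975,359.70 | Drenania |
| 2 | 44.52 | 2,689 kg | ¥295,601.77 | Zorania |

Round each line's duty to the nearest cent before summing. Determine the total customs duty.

Line 1 (60.14, Drenania, 3,903 kg, ¥975,359.70):
Base rate for 60.14 is 18.5% + ¥0.42/kg.
60.14 has an FTA preferential rate, but origin Drenania is not Zorania; base rate stands.
Duty = ¥975,359.70 × 18.5% + 3,903 × ¥0.42 = ¥182,080.80.
Line 2 (44.52, Zorania, 2,689 kg, ¥295,601.77):
Base rate for 44.52 is ¥1.65/kg.
Origin Zorania qualifies under the Meroria–Zorania agreement and 44.52 is covered: preferential rate Free applies instead.
The additional-duty order on 44.52 targets Drenania, not Zorania; it does not apply.
Duty = ¥295,601.77 × 0% = ¥0.00.
Total = ¥182,080.80 + ¥0.00 = ¥182,080.80.

¥182,080.80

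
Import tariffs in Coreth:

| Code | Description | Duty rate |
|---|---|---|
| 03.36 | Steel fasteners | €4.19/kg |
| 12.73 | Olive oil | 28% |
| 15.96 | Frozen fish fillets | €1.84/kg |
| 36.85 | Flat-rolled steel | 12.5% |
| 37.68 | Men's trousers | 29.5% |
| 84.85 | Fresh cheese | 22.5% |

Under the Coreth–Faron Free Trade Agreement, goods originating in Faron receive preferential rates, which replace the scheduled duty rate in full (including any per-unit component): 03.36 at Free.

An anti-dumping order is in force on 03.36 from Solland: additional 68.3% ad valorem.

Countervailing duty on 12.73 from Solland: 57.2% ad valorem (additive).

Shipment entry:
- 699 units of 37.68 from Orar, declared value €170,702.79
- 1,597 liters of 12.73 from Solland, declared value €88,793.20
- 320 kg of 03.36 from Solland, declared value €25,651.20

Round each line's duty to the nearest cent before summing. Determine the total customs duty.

Line 1 (37.68, Orar, 699 units, €170,702.79):
Base rate for 37.68 is 29.5%.
Duty = €170,702.79 × 29.5% = €50,357.32.
Line 2 (12.73, Solland, 1,597 liters, €88,793.20):
Base rate for 12.73 is 28%.
Additional duty on 12.73 from Solland: +57.2%. Applied ad valorem rate: 28% + 57.2% = 85.2%.
Duty = €88,793.20 × 85.2% = €75,651.81.
Line 3 (03.36, Solland, 320 kg, €25,651.20):
Base rate for 03.36 is €4.19/kg.
03.36 has an FTA preferential rate, but origin Solland is not Faron; base rate stands.
Additional duty on 03.36 from Solland: +68.3% ad valorem. Applied ad valorem rate = 68.3%.
Duty = €25,651.20 × 68.3% + 320 × €4.19 = €18,860.57.
Total = €50,357.32 + €75,651.81 + €18,860.57 = €144,869.70.

€144,869.70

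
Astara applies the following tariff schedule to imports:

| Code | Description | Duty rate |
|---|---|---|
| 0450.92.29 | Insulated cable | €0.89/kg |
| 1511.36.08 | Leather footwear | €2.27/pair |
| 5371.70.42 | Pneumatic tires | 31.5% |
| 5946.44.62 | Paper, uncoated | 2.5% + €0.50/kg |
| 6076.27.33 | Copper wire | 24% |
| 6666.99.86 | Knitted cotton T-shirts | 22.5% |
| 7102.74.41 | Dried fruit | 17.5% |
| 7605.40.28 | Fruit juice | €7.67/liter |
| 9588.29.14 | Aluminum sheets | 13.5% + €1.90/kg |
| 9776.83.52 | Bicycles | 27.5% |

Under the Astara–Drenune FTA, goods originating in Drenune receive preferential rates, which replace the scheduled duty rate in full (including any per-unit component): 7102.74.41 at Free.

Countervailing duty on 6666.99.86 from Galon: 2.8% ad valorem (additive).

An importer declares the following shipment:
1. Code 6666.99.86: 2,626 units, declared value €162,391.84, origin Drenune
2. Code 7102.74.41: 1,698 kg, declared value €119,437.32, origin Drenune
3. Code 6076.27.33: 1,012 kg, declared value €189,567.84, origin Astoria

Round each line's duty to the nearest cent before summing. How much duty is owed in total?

Line 1 (6666.99.86, Drenune, 2,626 units, €162,391.84):
Base rate for 6666.99.86 is 22.5%.
Origin Drenune is the FTA partner but 6666.99.86 is not on the preference list; base rate stands.
The additional-duty order on 6666.99.86 targets Galon, not Drenune; it does not apply.
Duty = €162,391.84 × 22.5% = €36,538.16.
Line 2 (7102.74.41, Drenune, 1,698 kg, €119,437.32):
Base rate for 7102.74.41 is 17.5%.
Origin Drenune qualifies under the Astara–Drenune agreement and 7102.74.41 is covered: preferential rate Free applies instead.
Duty = €119,437.32 × 0% = €0.00.
Line 3 (6076.27.33, Astoria, 1,012 kg, €189,567.84):
Base rate for 6076.27.33 is 24%.
Duty = €189,567.84 × 24% = €45,496.28.
Total = €36,538.16 + €0.00 + €45,496.28 = €82,034.44.

€82,034.44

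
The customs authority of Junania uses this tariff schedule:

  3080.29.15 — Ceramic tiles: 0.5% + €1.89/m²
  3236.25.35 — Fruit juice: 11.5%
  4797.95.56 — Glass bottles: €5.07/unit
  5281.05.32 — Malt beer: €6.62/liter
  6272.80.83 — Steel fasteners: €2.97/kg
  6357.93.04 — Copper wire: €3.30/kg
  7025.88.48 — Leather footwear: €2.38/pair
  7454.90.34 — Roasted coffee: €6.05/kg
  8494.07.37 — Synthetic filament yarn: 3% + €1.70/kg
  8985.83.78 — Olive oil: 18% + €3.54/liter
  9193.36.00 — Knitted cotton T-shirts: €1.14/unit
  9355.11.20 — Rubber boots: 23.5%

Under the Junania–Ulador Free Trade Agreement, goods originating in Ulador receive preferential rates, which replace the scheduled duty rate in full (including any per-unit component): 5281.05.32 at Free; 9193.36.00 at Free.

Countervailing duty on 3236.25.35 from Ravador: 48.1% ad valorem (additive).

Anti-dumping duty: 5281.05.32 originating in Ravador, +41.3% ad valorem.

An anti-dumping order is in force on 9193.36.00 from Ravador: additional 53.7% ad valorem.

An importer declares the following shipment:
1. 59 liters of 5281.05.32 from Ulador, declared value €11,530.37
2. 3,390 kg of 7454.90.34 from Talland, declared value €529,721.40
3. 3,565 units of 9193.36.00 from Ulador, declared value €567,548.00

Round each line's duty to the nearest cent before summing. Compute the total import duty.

€20,509.50

Line 1 (5281.05.32, Ulador, 59 liters, €11,530.37):
Base rate for 5281.05.32 is €6.62/liter.
Origin Ulador qualifies under the Junania–Ulador agreement and 5281.05.32 is covered: preferential rate Free applies instead.
The additional-duty order on 5281.05.32 targets Ravador, not Ulador; it does not apply.
Duty = €11,530.37 × 0% = €0.00.
Line 2 (7454.90.34, Talland, 3,390 kg, €529,721.40):
Base rate for 7454.90.34 is €6.05/kg.
Duty = 3,390 × €6.05 = €20,509.50.
Line 3 (9193.36.00, Ulador, 3,565 units, €567,548.00):
Base rate for 9193.36.00 is €1.14/unit.
Origin Ulador qualifies under the Junania–Ulador agreement and 9193.36.00 is covered: preferential rate Free applies instead.
The additional-duty order on 9193.36.00 targets Ravador, not Ulador; it does not apply.
Duty = €567,548.00 × 0% = €0.00.
Total = €0.00 + €20,509.50 + €0.00 = €20,509.50.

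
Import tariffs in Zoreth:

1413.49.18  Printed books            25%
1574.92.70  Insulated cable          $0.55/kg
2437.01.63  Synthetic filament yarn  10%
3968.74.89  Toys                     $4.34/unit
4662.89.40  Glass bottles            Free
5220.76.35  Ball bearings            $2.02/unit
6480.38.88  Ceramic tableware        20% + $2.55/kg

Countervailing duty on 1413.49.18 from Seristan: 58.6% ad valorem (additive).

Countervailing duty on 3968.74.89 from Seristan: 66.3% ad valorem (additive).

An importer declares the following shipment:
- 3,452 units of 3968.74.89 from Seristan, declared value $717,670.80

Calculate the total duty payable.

Line 1 (3968.74.89, Seristan, 3,452 units, $717,670.80):
Base rate for 3968.74.89 is $4.34/unit.
Additional duty on 3968.74.89 from Seristan: +66.3% ad valorem. Applied ad valorem rate = 66.3%.
Duty = $717,670.80 × 66.3% + 3,452 × $4.34 = $490,797.42.

$490,797.42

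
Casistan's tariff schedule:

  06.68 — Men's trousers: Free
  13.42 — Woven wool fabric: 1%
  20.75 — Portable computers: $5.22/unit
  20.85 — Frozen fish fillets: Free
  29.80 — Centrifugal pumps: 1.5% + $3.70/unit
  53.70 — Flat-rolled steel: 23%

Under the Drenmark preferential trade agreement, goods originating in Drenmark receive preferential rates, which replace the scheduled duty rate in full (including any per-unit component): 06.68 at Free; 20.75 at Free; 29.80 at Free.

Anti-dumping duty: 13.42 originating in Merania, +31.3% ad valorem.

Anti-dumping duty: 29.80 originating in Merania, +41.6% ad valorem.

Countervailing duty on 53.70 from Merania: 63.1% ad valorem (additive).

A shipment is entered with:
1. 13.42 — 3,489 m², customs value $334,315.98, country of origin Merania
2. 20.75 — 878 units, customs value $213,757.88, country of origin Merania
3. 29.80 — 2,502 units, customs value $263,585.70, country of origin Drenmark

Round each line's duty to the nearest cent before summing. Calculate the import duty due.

$112,567.22

Line 1 (13.42, Merania, 3,489 m², $334,315.98):
Base rate for 13.42 is 1%.
Additional duty on 13.42 from Merania: +31.3%. Applied ad valorem rate: 1% + 31.3% = 32.3%.
Duty = $334,315.98 × 32.3% = $107,984.06.
Line 2 (20.75, Merania, 878 units, $213,757.88):
Base rate for 20.75 is $5.22/unit.
20.75 has an FTA preferential rate, but origin Merania is not Drenmark; base rate stands.
Duty = 878 × $5.22 = $4,583.16.
Line 3 (29.80, Drenmark, 2,502 units, $263,585.70):
Base rate for 29.80 is 1.5% + $3.70/unit.
Origin Drenmark qualifies under the Casistan–Drenmark agreement and 29.80 is covered: preferential rate Free applies instead.
The additional-duty order on 29.80 targets Merania, not Drenmark; it does not apply.
Duty = $263,585.70 × 0% = $0.00.
Total = $107,984.06 + $4,583.16 + $0.00 = $112,567.22.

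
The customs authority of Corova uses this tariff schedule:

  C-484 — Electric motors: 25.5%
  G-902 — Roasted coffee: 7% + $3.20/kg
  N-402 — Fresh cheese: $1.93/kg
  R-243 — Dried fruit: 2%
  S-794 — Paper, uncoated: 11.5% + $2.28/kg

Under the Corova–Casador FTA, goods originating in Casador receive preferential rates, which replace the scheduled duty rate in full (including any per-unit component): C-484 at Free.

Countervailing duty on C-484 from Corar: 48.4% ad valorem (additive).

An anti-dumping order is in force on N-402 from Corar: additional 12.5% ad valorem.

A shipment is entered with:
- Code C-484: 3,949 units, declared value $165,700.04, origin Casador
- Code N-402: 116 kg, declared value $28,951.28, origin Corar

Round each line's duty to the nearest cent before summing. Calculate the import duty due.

Line 1 (C-484, Casador, 3,949 units, $165,700.04):
Base rate for C-484 is 25.5%.
Origin Casador qualifies under the Corova–Casador agreement and C-484 is covered: preferential rate Free applies instead.
The additional-duty order on C-484 targets Corar, not Casador; it does not apply.
Duty = $165,700.04 × 0% = $0.00.
Line 2 (N-402, Corar, 116 kg, $28,951.28):
Base rate for N-402 is $1.93/kg.
Additional duty on N-402 from Corar: +12.5% ad valorem. Applied ad valorem rate = 12.5%.
Duty = $28,951.28 × 12.5% + 116 × $1.93 = $3,842.79.
Total = $0.00 + $3,842.79 = $3,842.79.

$3,842.79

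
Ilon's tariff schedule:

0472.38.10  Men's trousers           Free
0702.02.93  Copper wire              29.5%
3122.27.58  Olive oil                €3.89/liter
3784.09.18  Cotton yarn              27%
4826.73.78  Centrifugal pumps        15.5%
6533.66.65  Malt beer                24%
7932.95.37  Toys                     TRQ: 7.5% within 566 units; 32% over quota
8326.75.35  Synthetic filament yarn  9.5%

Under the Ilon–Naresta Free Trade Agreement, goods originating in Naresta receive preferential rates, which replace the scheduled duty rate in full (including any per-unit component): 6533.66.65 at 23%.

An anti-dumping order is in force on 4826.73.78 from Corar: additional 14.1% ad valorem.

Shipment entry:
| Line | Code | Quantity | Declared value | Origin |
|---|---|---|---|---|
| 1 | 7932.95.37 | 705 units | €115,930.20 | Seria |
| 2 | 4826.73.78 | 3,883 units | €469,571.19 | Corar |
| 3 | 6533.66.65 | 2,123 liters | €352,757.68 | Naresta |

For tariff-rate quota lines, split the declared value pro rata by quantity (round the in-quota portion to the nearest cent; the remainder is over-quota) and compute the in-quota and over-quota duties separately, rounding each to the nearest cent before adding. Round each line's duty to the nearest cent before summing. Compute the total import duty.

€234,422.11

Line 1 (7932.95.37, Seria, 705 units, €115,930.20):
Code 7932.95.37 is under a tariff-rate quota (threshold 566 units). In-quota: 566 units at 7.5%; over-quota: 139 units at 32%.
Pro-rata value split: in-quota = €115,930.20 × 566/705 = €93,073.04; over-quota = €115,930.20 − €93,073.04 = €22,857.16.
In-quota duty = €93,073.04 × 7.5% = €6,980.48. Over-quota duty = €22,857.16 × 32% = €7,314.29.
Line duty = €6,980.48 + €7,314.29 = €14,294.77.
Line 2 (4826.73.78, Corar, 3,883 units, €469,571.19):
Base rate for 4826.73.78 is 15.5%.
Additional duty on 4826.73.78 from Corar: +14.1%. Applied ad valorem rate: 15.5% + 14.1% = 29.6%.
Duty = €469,571.19 × 29.6% = €138,993.07.
Line 3 (6533.66.65, Naresta, 2,123 liters, €352,757.68):
Base rate for 6533.66.65 is 24%.
Origin Naresta qualifies under the Ilon–Naresta agreement and 6533.66.65 is covered: preferential rate 23% applies instead.
Duty = €352,757.68 × 23% = €81,134.27.
Total = €14,294.77 + €138,993.07 + €81,134.27 = €234,422.11.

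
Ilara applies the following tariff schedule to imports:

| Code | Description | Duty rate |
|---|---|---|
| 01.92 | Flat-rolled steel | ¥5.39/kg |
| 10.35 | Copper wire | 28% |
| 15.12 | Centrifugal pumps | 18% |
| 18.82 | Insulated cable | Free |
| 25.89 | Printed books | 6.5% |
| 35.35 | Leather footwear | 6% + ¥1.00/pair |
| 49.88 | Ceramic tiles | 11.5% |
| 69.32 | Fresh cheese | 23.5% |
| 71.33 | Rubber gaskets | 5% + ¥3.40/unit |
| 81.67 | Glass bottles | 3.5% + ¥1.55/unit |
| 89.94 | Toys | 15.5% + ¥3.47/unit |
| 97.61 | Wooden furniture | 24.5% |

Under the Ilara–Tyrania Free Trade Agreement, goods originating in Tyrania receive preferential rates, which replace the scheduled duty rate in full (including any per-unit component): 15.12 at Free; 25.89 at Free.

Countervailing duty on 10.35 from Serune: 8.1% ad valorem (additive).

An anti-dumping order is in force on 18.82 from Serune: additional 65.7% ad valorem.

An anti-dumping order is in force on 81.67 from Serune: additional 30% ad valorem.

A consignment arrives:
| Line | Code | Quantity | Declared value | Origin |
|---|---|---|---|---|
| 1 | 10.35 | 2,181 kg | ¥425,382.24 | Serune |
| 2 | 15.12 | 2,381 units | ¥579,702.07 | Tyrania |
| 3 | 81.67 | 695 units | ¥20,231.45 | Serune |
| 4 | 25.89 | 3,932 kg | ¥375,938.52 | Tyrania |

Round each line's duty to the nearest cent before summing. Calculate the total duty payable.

Line 1 (10.35, Serune, 2,181 kg, ¥425,382.24):
Base rate for 10.35 is 28%.
Additional duty on 10.35 from Serune: +8.1%. Applied ad valorem rate: 28% + 8.1% = 36.1%.
Duty = ¥425,382.24 × 36.1% = ¥153,562.99.
Line 2 (15.12, Tyrania, 2,381 units, ¥579,702.07):
Base rate for 15.12 is 18%.
Origin Tyrania qualifies under the Ilara–Tyrania agreement and 15.12 is covered: preferential rate Free applies instead.
Duty = ¥579,702.07 × 0% = ¥0.00.
Line 3 (81.67, Serune, 695 units, ¥20,231.45):
Base rate for 81.67 is 3.5% + ¥1.55/unit.
Additional duty on 81.67 from Serune: +30%. Applied ad valorem rate: 3.5% + 30% = 33.5%.
Duty = ¥20,231.45 × 33.5% + 695 × ¥1.55 = ¥7,854.79.
Line 4 (25.89, Tyrania, 3,932 kg, ¥375,938.52):
Base rate for 25.89 is 6.5%.
Origin Tyrania qualifies under the Ilara–Tyrania agreement and 25.89 is covered: preferential rate Free applies instead.
Duty = ¥375,938.52 × 0% = ¥0.00.
Total = ¥153,562.99 + ¥0.00 + ¥7,854.79 + ¥0.00 = ¥161,417.78.

¥161,417.78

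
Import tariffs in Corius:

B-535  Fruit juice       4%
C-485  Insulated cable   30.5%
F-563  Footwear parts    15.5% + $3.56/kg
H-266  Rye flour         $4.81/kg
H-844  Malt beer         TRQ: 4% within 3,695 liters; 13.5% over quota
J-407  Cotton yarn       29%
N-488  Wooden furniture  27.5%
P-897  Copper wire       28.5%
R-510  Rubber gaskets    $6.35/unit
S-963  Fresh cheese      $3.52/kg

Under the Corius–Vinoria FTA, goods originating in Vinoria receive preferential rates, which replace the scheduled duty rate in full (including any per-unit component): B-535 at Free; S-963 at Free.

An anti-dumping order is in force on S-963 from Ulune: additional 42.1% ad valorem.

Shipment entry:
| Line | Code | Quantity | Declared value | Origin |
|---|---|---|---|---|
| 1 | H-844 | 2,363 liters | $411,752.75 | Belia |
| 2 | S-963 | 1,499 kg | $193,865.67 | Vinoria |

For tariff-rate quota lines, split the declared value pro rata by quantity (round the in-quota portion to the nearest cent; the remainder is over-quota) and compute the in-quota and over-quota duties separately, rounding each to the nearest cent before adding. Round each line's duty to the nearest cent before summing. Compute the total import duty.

$16,470.11

Line 1 (H-844, Belia, 2,363 liters, $411,752.75):
Code H-844 is under a tariff-rate quota (threshold 3,695 liters). Quantity 2,363 liters is within the quota, so the in-quota rate 4% applies to the full value.
Duty = $411,752.75 × 4% = $16,470.11.
Line 2 (S-963, Vinoria, 1,499 kg, $193,865.67):
Base rate for S-963 is $3.52/kg.
Origin Vinoria qualifies under the Corius–Vinoria agreement and S-963 is covered: preferential rate Free applies instead.
The additional-duty order on S-963 targets Ulune, not Vinoria; it does not apply.
Duty = $193,865.67 × 0% = $0.00.
Total = $16,470.11 + $0.00 = $16,470.11.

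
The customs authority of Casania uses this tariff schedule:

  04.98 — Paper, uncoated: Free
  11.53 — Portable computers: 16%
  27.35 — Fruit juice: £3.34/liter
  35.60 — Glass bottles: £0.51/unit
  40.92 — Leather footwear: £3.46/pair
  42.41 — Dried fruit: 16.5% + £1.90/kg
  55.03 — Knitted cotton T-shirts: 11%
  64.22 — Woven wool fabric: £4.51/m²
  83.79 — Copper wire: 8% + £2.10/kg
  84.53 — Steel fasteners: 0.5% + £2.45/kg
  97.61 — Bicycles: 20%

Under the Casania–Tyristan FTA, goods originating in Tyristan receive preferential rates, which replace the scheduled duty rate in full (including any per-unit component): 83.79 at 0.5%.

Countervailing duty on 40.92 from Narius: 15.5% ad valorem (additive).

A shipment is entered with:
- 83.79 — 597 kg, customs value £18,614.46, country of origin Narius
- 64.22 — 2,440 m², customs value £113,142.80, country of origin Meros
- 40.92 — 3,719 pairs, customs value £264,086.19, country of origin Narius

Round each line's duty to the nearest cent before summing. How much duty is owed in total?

Line 1 (83.79, Narius, 597 kg, £18,614.46):
Base rate for 83.79 is 8% + £2.10/kg.
83.79 has an FTA preferential rate, but origin Narius is not Tyristan; base rate stands.
Duty = £18,614.46 × 8% + 597 × £2.10 = £2,742.86.
Line 2 (64.22, Meros, 2,440 m², £113,142.80):
Base rate for 64.22 is £4.51/m².
Duty = 2,440 × £4.51 = £11,004.40.
Line 3 (40.92, Narius, 3,719 pairs, £264,086.19):
Base rate for 40.92 is £3.46/pair.
Additional duty on 40.92 from Narius: +15.5% ad valorem. Applied ad valorem rate = 15.5%.
Duty = £264,086.19 × 15.5% + 3,719 × £3.46 = £53,801.10.
Total = £2,742.86 + £11,004.40 + £53,801.10 = £67,548.36.

£67,548.36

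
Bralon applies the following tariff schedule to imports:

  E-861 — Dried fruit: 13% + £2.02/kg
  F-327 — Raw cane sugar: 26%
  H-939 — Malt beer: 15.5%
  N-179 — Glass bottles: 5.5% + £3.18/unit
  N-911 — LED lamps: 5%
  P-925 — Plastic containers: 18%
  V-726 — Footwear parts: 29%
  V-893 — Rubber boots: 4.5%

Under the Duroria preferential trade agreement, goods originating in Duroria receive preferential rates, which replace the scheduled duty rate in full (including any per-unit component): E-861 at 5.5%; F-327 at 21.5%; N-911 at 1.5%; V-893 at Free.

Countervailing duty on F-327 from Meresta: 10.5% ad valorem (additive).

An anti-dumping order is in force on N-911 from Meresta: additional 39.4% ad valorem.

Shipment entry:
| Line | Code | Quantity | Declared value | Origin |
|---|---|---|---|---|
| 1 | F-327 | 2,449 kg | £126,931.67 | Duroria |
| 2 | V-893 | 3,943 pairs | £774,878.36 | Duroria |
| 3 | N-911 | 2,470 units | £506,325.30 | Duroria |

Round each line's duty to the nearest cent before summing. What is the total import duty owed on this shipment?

Line 1 (F-327, Duroria, 2,449 kg, £126,931.67):
Base rate for F-327 is 26%.
Origin Duroria qualifies under the Bralon–Duroria agreement and F-327 is covered: preferential rate 21.5% applies instead.
The additional-duty order on F-327 targets Meresta, not Duroria; it does not apply.
Duty = £126,931.67 × 21.5% = £27,290.31.
Line 2 (V-893, Duroria, 3,943 pairs, £774,878.36):
Base rate for V-893 is 4.5%.
Origin Duroria qualifies under the Bralon–Duroria agreement and V-893 is covered: preferential rate Free applies instead.
Duty = £774,878.36 × 0% = £0.00.
Line 3 (N-911, Duroria, 2,470 units, £506,325.30):
Base rate for N-911 is 5%.
Origin Duroria qualifies under the Bralon–Duroria agreement and N-911 is covered: preferential rate 1.5% applies instead.
The additional-duty order on N-911 targets Meresta, not Duroria; it does not apply.
Duty = £506,325.30 × 1.5% = £7,594.88.
Total = £27,290.31 + £0.00 + £7,594.88 = £34,885.19.

£34,885.19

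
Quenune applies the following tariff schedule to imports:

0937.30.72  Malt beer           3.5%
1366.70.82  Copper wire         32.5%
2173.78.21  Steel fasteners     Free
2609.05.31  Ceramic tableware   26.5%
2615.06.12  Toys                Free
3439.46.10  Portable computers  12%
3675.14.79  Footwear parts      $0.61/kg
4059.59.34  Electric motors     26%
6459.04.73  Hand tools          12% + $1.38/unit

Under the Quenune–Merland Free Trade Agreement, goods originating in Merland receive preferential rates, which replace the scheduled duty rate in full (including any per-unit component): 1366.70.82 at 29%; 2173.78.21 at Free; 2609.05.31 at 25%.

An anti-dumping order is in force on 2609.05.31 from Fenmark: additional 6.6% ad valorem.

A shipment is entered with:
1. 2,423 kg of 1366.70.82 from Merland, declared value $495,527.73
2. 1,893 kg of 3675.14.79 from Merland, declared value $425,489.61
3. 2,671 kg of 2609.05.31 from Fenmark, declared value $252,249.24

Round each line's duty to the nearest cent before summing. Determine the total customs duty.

Line 1 (1366.70.82, Merland, 2,423 kg, $495,527.73):
Base rate for 1366.70.82 is 32.5%.
Origin Merland qualifies under the Quenune–Merland agreement and 1366.70.82 is covered: preferential rate 29% applies instead.
Duty = $495,527.73 × 29% = $143,703.04.
Line 2 (3675.14.79, Merland, 1,893 kg, $425,489.61):
Base rate for 3675.14.79 is $0.61/kg.
Origin Merland is the FTA partner but 3675.14.79 is not on the preference list; base rate stands.
Duty = 1,893 × $0.61 = $1,154.73.
Line 3 (2609.05.31, Fenmark, 2,671 kg, $252,249.24):
Base rate for 2609.05.31 is 26.5%.
2609.05.31 has an FTA preferential rate, but origin Fenmark is not Merland; base rate stands.
Additional duty on 2609.05.31 from Fenmark: +6.6%. Applied ad valorem rate: 26.5% + 6.6% = 33.1%.
Duty = $252,249.24 × 33.1% = $83,494.50.
Total = $143,703.04 + $1,154.73 + $83,494.50 = $228,352.27.

$228,352.27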